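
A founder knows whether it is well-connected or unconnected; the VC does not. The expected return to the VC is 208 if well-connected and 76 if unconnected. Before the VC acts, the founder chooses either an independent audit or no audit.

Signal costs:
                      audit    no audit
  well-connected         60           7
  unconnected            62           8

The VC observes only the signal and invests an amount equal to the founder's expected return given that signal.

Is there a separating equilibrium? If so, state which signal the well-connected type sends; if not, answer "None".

Try well-connected → audit, unconnected → no audit:
  Under separation the VC infers type exactly: audit → well-connected (pays 208), no audit → unconnected (pays 76).
  Well-connected: audit gives 208 − 60 = 148; no audit gives 76 − 7 = 69. No deviation. ✓
  Unconnected: no audit gives 76 − 8 = 68; audit gives 208 − 62 = 146. Would deviate. ✗
Try well-connected → no audit, unconnected → audit:
  Under separation the VC infers type exactly: no audit → well-connected (pays 208), audit → unconnected (pays 76).
  Well-connected: no audit gives 208 − 7 = 201; audit gives 76 − 60 = 16. No deviation. ✓
  Unconnected: audit gives 76 − 62 = 14; no audit gives 208 − 8 = 200. Would deviate. ✗
Neither assignment is incentive-compatible.

None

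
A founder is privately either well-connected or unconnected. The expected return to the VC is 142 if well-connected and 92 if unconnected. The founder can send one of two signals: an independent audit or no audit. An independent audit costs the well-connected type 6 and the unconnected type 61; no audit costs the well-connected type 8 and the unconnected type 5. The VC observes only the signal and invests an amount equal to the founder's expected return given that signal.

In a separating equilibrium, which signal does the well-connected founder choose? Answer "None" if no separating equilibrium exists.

audit

Try well-connected → audit, unconnected → no audit:
  If types separate, audit earns payment 142 and no audit earns 92.
  Well-connected: audit gives 142 − 6 = 136; no audit gives 92 − 8 = 84. No deviation. ✓
  Unconnected: no audit gives 92 − 5 = 87; audit gives 142 − 61 = 81. No deviation. ✓
Both hold — the well-connected type sends audit.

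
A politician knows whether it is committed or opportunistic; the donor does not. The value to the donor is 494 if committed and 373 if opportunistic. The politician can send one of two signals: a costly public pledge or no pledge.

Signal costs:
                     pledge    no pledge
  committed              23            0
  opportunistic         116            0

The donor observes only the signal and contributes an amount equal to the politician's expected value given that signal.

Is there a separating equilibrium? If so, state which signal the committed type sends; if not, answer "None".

None

Try committed → pledge, opportunistic → no pledge:
  If types separate, pledge earns payment 494 and no pledge earns 373.
  Committed: pledge gives 494 − 23 = 471; no pledge gives 373 − 0 = 373. No deviation. ✓
  Opportunistic: no pledge gives 373 − 0 = 373; pledge gives 494 − 116 = 378. Would deviate. ✗
Try committed → no pledge, opportunistic → pledge:
  If types separate, no pledge earns payment 494 and pledge earns 373.
  Committed: no pledge gives 494 − 0 = 494; pledge gives 373 − 23 = 350. No deviation. ✓
  Opportunistic: pledge gives 373 − 116 = 257; no pledge gives 494 − 0 = 494. Would deviate. ✗
Neither assignment is incentive-compatible.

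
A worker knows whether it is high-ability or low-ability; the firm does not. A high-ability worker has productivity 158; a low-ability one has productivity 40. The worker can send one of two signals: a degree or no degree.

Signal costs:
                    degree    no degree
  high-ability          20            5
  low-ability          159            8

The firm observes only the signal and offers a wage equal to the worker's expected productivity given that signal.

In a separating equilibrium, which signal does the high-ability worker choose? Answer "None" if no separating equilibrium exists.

degree

Try high-ability → degree, low-ability → no degree:
  If types separate, degree earns payment 158 and no degree earns 40.
  High-ability: degree gives 158 − 20 = 138; no degree gives 40 − 5 = 35. No deviation. ✓
  Low-ability: no degree gives 40 − 8 = 32; degree gives 158 − 159 = -1. No deviation. ✓
Both hold — the high-ability type sends degree.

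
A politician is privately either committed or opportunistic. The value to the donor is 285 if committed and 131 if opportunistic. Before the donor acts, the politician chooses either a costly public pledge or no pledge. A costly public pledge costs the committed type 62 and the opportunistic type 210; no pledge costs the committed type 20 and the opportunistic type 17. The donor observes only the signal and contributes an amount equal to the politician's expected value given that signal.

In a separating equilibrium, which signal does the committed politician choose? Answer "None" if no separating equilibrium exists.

pledge

Try committed → pledge, opportunistic → no pledge:
  Under separation the donor infers type exactly: pledge → committed (pays 285), no pledge → opportunistic (pays 131).
  Committed: pledge gives 285 − 62 = 223; no pledge gives 131 − 20 = 111. No deviation. ✓
  Opportunistic: no pledge gives 131 − 17 = 114; pledge gives 285 − 210 = 75. No deviation. ✓
Both hold — the committed type sends pledge.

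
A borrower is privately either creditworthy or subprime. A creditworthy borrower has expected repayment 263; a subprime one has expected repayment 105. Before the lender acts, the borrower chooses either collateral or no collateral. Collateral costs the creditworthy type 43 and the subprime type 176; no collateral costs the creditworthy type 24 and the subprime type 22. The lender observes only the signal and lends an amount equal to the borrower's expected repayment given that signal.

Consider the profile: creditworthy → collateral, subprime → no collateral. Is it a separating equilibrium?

Under separation the lender infers type exactly: collateral → creditworthy (pays 263), no collateral → subprime (pays 105).
Creditworthy: collateral gives 263 − 43 = 220; no collateral gives 105 − 24 = 81. No deviation. ✓
Subprime: no collateral gives 105 − 22 = 83; collateral gives 263 − 176 = 87. Would deviate. ✗

No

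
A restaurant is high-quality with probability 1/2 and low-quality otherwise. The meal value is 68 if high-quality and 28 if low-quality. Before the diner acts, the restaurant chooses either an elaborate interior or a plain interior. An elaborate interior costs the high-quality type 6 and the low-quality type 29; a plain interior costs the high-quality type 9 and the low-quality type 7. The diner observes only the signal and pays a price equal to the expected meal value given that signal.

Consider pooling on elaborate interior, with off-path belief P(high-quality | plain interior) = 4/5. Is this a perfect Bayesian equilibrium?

No

On the equilibrium path (elaborate interior) the diner holds the prior 1/2 and pays 1/2·68 + 1/2·28 = 48. Off-path (plain interior) belief 4/5 gives 4/5·68 + 1/5·28 = 60.
High-quality: elaborate interior gives 48 − 6 = 42; plain interior gives 60 − 9 = 51. Deviates. ✗
Low-quality: elaborate interior gives 48 − 29 = 19; plain interior gives 60 − 7 = 53. Deviates. ✗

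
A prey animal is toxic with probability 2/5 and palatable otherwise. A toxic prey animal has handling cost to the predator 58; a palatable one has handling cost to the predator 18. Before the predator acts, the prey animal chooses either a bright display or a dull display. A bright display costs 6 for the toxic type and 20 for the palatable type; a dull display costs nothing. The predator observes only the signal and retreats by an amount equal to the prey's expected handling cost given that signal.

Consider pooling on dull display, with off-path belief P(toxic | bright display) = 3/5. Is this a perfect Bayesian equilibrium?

At the pooled signal (dull display) the predator holds the prior 2/5 and pays 2/5·58 + 3/5·18 = 34. Off-path (bright display) belief 3/5 gives 3/5·58 + 2/5·18 = 42.
Toxic: dull display gives 34 − 0 = 34; bright display gives 42 − 6 = 36. Deviates. ✗
Palatable: dull display gives 34 − 0 = 34; bright display gives 42 − 20 = 22. Stays. ✓

No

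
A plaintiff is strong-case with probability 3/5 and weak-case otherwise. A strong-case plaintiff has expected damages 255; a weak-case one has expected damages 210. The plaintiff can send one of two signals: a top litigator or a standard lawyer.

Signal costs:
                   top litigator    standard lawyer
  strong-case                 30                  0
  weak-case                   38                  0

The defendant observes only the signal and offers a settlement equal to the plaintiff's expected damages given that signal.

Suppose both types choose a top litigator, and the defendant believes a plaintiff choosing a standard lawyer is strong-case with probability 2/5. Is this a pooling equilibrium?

No

At the pooled signal (top litigator) the defendant holds the prior 3/5 and pays 3/5·255 + 2/5·210 = 237. Off-path (standard lawyer) belief 2/5 gives 2/5·255 + 3/5·210 = 228.
Strong-case: top litigator gives 237 − 30 = 207; standard lawyer gives 228 − 0 = 228. Deviates. ✗
Weak-case: top litigator gives 237 − 38 = 199; standard lawyer gives 228 − 0 = 228. Deviates. ✗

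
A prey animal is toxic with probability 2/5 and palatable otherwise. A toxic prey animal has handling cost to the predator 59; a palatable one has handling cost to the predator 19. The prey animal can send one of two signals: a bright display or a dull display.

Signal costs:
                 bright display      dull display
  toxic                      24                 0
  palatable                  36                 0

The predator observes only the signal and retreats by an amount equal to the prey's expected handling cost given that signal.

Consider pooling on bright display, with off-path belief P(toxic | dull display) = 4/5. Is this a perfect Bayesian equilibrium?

At the pooled signal (bright display) the predator holds the prior 2/5 and pays 2/5·59 + 3/5·19 = 35. Off-path (dull display) belief 4/5 gives 4/5·59 + 1/5·19 = 51.
Toxic: bright display gives 35 − 24 = 11; dull display gives 51 − 0 = 51. Deviates. ✗
Palatable: bright display gives 35 − 36 = -1; dull display gives 51 − 0 = 51. Deviates. ✗

No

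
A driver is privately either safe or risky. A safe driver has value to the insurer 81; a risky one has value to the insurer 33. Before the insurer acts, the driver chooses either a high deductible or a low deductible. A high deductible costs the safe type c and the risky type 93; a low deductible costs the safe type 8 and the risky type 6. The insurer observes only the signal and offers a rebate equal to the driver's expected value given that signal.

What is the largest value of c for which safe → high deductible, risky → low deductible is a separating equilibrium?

Under separation: high deductible → safe (pays 81); low deductible → risky (pays 33).
Risky: 33 − 6 = 27 ≥ 81 − 93 = -12. Holds regardless of c. ✓
Safe: 81 − c ≥ 33 − 8, so c ≤ 81 − 25 = 56.

56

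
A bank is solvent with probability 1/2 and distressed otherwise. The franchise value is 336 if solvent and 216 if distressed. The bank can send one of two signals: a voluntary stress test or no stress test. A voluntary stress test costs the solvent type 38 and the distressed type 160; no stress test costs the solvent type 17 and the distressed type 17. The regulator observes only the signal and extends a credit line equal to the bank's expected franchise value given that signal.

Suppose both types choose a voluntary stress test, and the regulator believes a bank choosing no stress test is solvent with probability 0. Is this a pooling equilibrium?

At the pooled signal (stress test) the regulator holds the prior 1/2 and pays 1/2·336 + 1/2·216 = 276. Off-path (no stress test) belief 0 gives 0·336 + 1·216 = 216.
Solvent: stress test gives 276 − 38 = 238; no stress test gives 216 − 17 = 199. Stays. ✓
Distressed: stress test gives 276 − 160 = 116; no stress test gives 216 − 17 = 199. Deviates. ✗

No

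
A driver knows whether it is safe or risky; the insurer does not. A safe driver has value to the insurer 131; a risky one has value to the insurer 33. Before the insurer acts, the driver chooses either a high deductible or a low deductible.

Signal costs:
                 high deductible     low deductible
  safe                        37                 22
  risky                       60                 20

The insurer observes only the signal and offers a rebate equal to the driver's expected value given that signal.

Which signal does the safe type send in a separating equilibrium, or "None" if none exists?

None

Try safe → high deductible, risky → low deductible:
  Under separation the insurer infers type exactly: high deductible → safe (pays 131), low deductible → risky (pays 33).
  Safe: high deductible gives 131 − 37 = 94; low deductible gives 33 − 22 = 11. No deviation. ✓
  Risky: low deductible gives 33 − 20 = 13; high deductible gives 131 − 60 = 71. Would deviate. ✗
Try safe → low deductible, risky → high deductible:
  Under separation the insurer infers type exactly: low deductible → safe (pays 131), high deductible → risky (pays 33).
  Safe: low deductible gives 131 − 22 = 109; high deductible gives 33 − 37 = -4. No deviation. ✓
  Risky: high deductible gives 33 − 60 = -27; low deductible gives 131 − 20 = 111. Would deviate. ✗
Neither assignment is incentive-compatible.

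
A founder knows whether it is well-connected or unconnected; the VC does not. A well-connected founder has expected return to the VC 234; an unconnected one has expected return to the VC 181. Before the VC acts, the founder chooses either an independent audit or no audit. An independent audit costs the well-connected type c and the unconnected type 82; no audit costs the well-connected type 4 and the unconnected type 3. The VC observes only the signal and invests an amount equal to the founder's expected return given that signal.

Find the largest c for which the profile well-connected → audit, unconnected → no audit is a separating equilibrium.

Under separation: audit → well-connected (pays 234); no audit → unconnected (pays 181).
Unconnected: 181 − 3 = 178 ≥ 234 − 82 = 152. Holds regardless of c. ✓
Well-connected: 234 − c ≥ 181 − 4, so c ≤ 234 − 177 = 57.

57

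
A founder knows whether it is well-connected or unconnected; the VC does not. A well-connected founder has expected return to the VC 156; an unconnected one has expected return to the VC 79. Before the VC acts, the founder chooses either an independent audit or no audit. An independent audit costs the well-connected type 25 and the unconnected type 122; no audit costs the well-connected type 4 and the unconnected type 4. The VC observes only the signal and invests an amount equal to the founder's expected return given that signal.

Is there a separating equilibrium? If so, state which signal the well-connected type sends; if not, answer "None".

audit

Try well-connected → audit, unconnected → no audit:
  Under separation the VC infers type exactly: audit → well-connected (pays 156), no audit → unconnected (pays 79).
  Well-connected: audit gives 156 − 25 = 131; no audit gives 79 − 4 = 75. No deviation. ✓
  Unconnected: no audit gives 79 − 4 = 75; audit gives 156 − 122 = 34. No deviation. ✓
Both hold — the well-connected type sends audit.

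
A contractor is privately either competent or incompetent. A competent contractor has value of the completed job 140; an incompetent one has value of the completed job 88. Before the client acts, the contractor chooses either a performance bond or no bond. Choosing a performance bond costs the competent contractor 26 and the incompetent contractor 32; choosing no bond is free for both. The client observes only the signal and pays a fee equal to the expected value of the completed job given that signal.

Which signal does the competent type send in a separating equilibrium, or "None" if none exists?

None

Try competent → bond, incompetent → no bond:
  Under separation the client infers type exactly: bond → competent (pays 140), no bond → incompetent (pays 88).
  Competent: bond gives 140 − 26 = 114; no bond gives 88 − 0 = 88. No deviation. ✓
  Incompetent: no bond gives 88 − 0 = 88; bond gives 140 − 32 = 108. Would deviate. ✗
Try competent → no bond, incompetent → bond:
  Under separation the client infers type exactly: no bond → competent (pays 140), bond → incompetent (pays 88).
  Competent: no bond gives 140 − 0 = 140; bond gives 88 − 26 = 62. No deviation. ✓
  Incompetent: bond gives 88 − 32 = 56; no bond gives 140 − 0 = 140. Would deviate. ✗
Neither assignment is incentive-compatible.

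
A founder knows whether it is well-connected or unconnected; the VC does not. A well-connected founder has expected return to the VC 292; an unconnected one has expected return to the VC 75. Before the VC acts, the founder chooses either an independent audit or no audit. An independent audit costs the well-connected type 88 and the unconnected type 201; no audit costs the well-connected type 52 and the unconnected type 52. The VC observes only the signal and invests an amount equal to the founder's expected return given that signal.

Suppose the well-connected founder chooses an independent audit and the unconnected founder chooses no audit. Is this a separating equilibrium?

If types separate, audit earns payment 292 and no audit earns 75.
Well-connected: audit gives 292 − 88 = 204; no audit gives 75 − 52 = 23. No deviation. ✓
Unconnected: no audit gives 75 − 52 = 23; audit gives 292 − 201 = 91. Would deviate. ✗

No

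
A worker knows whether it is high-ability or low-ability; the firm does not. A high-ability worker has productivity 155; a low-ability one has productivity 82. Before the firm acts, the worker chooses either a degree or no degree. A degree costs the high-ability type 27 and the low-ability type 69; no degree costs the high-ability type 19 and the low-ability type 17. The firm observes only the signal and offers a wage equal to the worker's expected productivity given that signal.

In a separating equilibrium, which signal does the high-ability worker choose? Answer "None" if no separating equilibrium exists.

None

Try high-ability → degree, low-ability → no degree:
  If types separate, degree earns payment 155 and no degree earns 82.
  High-ability: degree gives 155 − 27 = 128; no degree gives 82 − 19 = 63. No deviation. ✓
  Low-ability: no degree gives 82 − 17 = 65; degree gives 155 − 69 = 86. Would deviate. ✗
Try high-ability → no degree, low-ability → degree:
  If types separate, no degree earns payment 155 and degree earns 82.
  High-ability: no degree gives 155 − 19 = 136; degree gives 82 − 27 = 55. No deviation. ✓
  Low-ability: degree gives 82 − 69 = 13; no degree gives 155 − 17 = 138. Would deviate. ✗
Neither assignment is incentive-compatible.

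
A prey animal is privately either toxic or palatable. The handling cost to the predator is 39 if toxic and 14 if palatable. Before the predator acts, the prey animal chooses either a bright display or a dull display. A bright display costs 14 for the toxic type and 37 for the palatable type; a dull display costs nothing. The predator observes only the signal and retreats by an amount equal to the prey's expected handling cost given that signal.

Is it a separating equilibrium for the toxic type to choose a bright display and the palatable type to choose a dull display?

Under separation the predator infers type exactly: bright display → toxic (pays 39), dull display → palatable (pays 14).
Toxic: bright display gives 39 − 14 = 25; dull display gives 14 − 0 = 14. No deviation. ✓
Palatable: dull display gives 14 − 0 = 14; bright display gives 39 − 37 = 2. No deviation. ✓
Both incentive constraints hold.

Yes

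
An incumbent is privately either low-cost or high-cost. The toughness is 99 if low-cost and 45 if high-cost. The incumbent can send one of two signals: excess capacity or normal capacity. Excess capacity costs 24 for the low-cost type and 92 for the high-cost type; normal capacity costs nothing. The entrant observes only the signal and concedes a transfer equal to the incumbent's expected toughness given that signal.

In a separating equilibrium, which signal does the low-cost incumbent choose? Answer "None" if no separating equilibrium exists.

Try low-cost → excess capacity, high-cost → normal capacity:
  If types separate, excess capacity earns payment 99 and normal capacity earns 45.
  Low-cost: excess capacity gives 99 − 24 = 75; normal capacity gives 45 − 0 = 45. No deviation. ✓
  High-cost: normal capacity gives 45 − 0 = 45; excess capacity gives 99 − 92 = 7. No deviation. ✓
Both hold — the low-cost type sends excess capacity.

excess capacity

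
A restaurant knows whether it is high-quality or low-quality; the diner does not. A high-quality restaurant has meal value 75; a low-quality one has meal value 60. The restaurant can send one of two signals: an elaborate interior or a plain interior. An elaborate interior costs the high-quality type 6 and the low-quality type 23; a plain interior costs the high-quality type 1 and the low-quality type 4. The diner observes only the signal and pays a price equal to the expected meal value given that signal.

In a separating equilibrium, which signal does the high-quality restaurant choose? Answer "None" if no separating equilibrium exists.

elaborate interior

Try high-quality → elaborate interior, low-quality → plain interior:
  If types separate, elaborate interior earns payment 75 and plain interior earns 60.
  High-quality: elaborate interior gives 75 − 6 = 69; plain interior gives 60 − 1 = 59. No deviation. ✓
  Low-quality: plain interior gives 60 − 4 = 56; elaborate interior gives 75 − 23 = 52. No deviation. ✓
Both hold — the high-quality type sends elaborate interior.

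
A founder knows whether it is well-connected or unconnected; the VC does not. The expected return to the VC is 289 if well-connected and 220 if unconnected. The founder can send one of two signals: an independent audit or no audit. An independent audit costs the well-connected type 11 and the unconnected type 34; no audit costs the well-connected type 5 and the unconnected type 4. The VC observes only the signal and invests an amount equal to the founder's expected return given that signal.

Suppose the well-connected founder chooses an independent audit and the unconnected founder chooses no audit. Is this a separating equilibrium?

No

If types separate, audit earns payment 289 and no audit earns 220.
Well-connected: audit gives 289 − 11 = 278; no audit gives 220 − 5 = 215. No deviation. ✓
Unconnected: no audit gives 220 − 4 = 216; audit gives 289 − 34 = 255. Would deviate. ✗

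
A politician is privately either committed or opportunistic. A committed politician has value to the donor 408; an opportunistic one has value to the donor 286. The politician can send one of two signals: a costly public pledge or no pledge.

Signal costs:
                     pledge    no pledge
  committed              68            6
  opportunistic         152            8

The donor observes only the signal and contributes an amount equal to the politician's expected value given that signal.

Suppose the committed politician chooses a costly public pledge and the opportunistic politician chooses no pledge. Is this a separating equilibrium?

Yes

If types separate, pledge earns payment 408 and no pledge earns 286.
Committed: pledge gives 408 − 68 = 340; no pledge gives 286 − 6 = 280. No deviation. ✓
Opportunistic: no pledge gives 286 − 8 = 278; pledge gives 408 − 152 = 256. No deviation. ✓
Both incentive constraints hold.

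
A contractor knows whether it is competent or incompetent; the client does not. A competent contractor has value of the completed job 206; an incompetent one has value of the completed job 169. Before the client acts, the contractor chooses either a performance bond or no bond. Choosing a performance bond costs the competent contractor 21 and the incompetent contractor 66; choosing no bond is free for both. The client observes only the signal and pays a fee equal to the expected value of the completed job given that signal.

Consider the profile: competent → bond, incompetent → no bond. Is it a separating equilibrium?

Under separation the client infers type exactly: bond → competent (pays 206), no bond → incompetent (pays 169).
Competent: bond gives 206 − 21 = 185; no bond gives 169 − 0 = 169. No deviation. ✓
Incompetent: no bond gives 169 − 0 = 169; bond gives 206 − 66 = 140. No deviation. ✓
Neither type gains from mimicking the other.

Yes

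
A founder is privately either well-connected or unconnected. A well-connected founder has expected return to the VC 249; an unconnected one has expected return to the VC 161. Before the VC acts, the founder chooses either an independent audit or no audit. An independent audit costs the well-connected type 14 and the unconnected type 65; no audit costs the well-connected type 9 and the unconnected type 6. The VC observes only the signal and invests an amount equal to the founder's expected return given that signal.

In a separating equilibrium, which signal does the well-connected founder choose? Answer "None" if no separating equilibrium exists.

Try well-connected → audit, unconnected → no audit:
  Under separation the VC infers type exactly: audit → well-connected (pays 249), no audit → unconnected (pays 161).
  Well-connected: audit gives 249 − 14 = 235; no audit gives 161 − 9 = 152. No deviation. ✓
  Unconnected: no audit gives 161 − 6 = 155; audit gives 249 − 65 = 184. Would deviate. ✗
Try well-connected → no audit, unconnected → audit:
  Under separation the VC infers type exactly: no audit → well-connected (pays 249), audit → unconnected (pays 161).
  Well-connected: no audit gives 249 − 9 = 240; audit gives 161 − 14 = 147. No deviation. ✓
  Unconnected: audit gives 161 − 65 = 96; no audit gives 249 − 6 = 243. Would deviate. ✗
Neither assignment is incentive-compatible.

None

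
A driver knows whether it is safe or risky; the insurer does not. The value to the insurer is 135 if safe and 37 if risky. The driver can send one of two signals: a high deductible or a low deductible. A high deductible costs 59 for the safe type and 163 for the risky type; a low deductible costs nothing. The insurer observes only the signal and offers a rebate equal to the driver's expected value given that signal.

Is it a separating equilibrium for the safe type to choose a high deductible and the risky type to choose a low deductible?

Yes

If types separate, high deductible earns payment 135 and low deductible earns 37.
Safe: high deductible gives 135 − 59 = 76; low deductible gives 37 − 0 = 37. No deviation. ✓
Risky: low deductible gives 37 − 0 = 37; high deductible gives 135 − 163 = -28. No deviation. ✓
Both incentive constraints hold.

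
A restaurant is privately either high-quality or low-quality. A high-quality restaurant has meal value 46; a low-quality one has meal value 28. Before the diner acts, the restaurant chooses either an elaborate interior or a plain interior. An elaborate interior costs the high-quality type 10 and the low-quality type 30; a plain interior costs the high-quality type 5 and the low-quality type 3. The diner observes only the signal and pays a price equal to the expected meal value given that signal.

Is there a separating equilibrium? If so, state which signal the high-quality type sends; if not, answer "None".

elaborate interior

Try high-quality → elaborate interior, low-quality → plain interior:
  Under separation the diner infers type exactly: elaborate interior → high-quality (pays 46), plain interior → low-quality (pays 28).
  High-quality: elaborate interior gives 46 − 10 = 36; plain interior gives 28 − 5 = 23. No deviation. ✓
  Low-quality: plain interior gives 28 − 3 = 25; elaborate interior gives 46 − 30 = 16. No deviation. ✓
Both hold — the high-quality type sends elaborate interior.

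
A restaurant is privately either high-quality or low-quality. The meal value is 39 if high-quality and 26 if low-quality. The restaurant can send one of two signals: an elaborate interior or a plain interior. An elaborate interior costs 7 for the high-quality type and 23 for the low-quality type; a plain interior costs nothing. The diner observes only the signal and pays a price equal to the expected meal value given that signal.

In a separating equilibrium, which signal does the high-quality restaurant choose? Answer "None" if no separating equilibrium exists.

elaborate interior

Try high-quality → elaborate interior, low-quality → plain interior:
  If types separate, elaborate interior earns payment 39 and plain interior earns 26.
  High-quality: elaborate interior gives 39 − 7 = 32; plain interior gives 26 − 0 = 26. No deviation. ✓
  Low-quality: plain interior gives 26 − 0 = 26; elaborate interior gives 39 − 23 = 16. No deviation. ✓
Both hold — the high-quality type sends elaborate interior.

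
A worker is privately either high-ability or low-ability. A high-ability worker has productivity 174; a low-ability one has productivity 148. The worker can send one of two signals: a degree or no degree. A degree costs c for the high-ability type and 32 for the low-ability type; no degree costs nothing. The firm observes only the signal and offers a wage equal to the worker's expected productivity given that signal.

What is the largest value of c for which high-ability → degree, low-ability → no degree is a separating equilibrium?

26

Under separation: degree → high-ability (pays 174); no degree → low-ability (pays 148).
Low-ability: 148 − 0 = 148 ≥ 174 − 32 = 142. Holds regardless of c. ✓
High-ability: 174 − c ≥ 148 − 0, so c ≤ 174 − 148 = 26.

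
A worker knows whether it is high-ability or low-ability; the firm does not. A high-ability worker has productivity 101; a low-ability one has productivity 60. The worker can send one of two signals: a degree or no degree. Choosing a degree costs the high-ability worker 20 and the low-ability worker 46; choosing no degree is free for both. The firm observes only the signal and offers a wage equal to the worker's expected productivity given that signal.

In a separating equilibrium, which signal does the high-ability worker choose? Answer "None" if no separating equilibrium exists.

Try high-ability → degree, low-ability → no degree:
  If types separate, degree earns payment 101 and no degree earns 60.
  High-ability: degree gives 101 − 20 = 81; no degree gives 60 − 0 = 60. No deviation. ✓
  Low-ability: no degree gives 60 − 0 = 60; degree gives 101 − 46 = 55. No deviation. ✓
Both hold — the high-ability type sends degree.

degree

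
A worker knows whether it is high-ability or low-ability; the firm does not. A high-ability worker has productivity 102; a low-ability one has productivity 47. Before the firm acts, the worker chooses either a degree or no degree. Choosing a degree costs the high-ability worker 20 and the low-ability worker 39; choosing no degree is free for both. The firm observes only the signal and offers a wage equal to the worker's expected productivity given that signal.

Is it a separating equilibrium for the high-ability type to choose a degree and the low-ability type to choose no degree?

No

Under separation the firm infers type exactly: degree → high-ability (pays 102), no degree → low-ability (pays 47).
High-ability: degree gives 102 − 20 = 82; no degree gives 47 − 0 = 47. No deviation. ✓
Low-ability: no degree gives 47 − 0 = 47; degree gives 102 − 39 = 63. Would deviate. ✗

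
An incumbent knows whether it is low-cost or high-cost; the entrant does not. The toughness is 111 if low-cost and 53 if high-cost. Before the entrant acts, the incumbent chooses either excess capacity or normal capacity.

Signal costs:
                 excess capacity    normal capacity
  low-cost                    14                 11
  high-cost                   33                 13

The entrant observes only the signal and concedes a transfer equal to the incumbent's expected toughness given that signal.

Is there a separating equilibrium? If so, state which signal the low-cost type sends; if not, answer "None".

Try low-cost → excess capacity, high-cost → normal capacity:
  Under separation the entrant infers type exactly: excess capacity → low-cost (pays 111), normal capacity → high-cost (pays 53).
  Low-cost: excess capacity gives 111 − 14 = 97; normal capacity gives 53 − 11 = 42. No deviation. ✓
  High-cost: normal capacity gives 53 − 13 = 40; excess capacity gives 111 − 33 = 78. Would deviate. ✗
Try low-cost → normal capacity, high-cost → excess capacity:
  Under separation the entrant infers type exactly: normal capacity → low-cost (pays 111), excess capacity → high-cost (pays 53).
  Low-cost: normal capacity gives 111 − 11 = 100; excess capacity gives 53 − 14 = 39. No deviation. ✓
  High-cost: excess capacity gives 53 − 33 = 20; normal capacity gives 111 − 13 = 98. Would deviate. ✗
Neither assignment is incentive-compatible.

None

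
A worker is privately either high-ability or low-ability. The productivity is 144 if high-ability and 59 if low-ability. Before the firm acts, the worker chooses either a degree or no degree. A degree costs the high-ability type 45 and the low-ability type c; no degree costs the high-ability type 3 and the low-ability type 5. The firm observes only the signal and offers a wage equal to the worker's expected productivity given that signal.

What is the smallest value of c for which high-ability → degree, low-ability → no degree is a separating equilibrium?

Under separation: degree → high-ability (pays 144); no degree → low-ability (pays 59).
High-ability: 144 − 45 = 99 ≥ 59 − 3 = 56. Holds regardless of c. ✓
Low-ability: 59 − 5 ≥ 144 − c, so c ≥ 144 − 54 = 90.

90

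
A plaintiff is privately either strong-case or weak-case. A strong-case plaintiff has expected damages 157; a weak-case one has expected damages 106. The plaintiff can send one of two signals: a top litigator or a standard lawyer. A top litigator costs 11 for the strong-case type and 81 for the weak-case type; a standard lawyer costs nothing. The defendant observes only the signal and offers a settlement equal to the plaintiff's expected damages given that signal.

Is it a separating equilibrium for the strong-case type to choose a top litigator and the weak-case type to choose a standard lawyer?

Yes

If types separate, top litigator earns payment 157 and standard lawyer earns 106.
Strong-case: top litigator gives 157 − 11 = 146; standard lawyer gives 106 − 0 = 106. No deviation. ✓
Weak-case: standard lawyer gives 106 − 0 = 106; top litigator gives 157 − 81 = 76. No deviation. ✓
Neither type gains from mimicking the other.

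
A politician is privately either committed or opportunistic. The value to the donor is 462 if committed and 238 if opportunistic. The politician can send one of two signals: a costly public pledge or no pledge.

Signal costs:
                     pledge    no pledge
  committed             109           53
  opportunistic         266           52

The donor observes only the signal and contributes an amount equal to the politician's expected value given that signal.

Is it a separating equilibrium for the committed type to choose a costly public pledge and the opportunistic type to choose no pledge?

If types separate, pledge earns payment 462 and no pledge earns 238.
Committed: pledge gives 462 − 109 = 353; no pledge gives 238 − 53 = 185. No deviation. ✓
Opportunistic: no pledge gives 238 − 52 = 186; pledge gives 462 − 266 = 196. Would deviate. ✗

No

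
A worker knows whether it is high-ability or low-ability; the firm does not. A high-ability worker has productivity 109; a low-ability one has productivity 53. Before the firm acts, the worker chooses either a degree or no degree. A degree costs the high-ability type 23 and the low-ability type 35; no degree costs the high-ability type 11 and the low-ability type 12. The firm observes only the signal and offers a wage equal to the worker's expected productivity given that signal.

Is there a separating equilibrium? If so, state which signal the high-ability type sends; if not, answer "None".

Try high-ability → degree, low-ability → no degree:
  If types separate, degree earns payment 109 and no degree earns 53.
  High-ability: degree gives 109 − 23 = 86; no degree gives 53 − 11 = 42. No deviation. ✓
  Low-ability: no degree gives 53 − 12 = 41; degree gives 109 − 35 = 74. Would deviate. ✗
Try high-ability → no degree, low-ability → degree:
  If types separate, no degree earns payment 109 and degree earns 53.
  High-ability: no degree gives 109 − 11 = 98; degree gives 53 − 23 = 30. No deviation. ✓
  Low-ability: degree gives 53 − 35 = 18; no degree gives 109 − 12 = 97. Would deviate. ✗
Neither assignment is incentive-compatible.

None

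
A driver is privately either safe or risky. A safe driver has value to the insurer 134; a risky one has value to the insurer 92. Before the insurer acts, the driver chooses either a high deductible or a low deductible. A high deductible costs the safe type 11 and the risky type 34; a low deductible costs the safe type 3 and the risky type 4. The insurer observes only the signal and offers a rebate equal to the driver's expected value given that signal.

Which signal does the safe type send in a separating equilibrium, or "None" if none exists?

None

Try safe → high deductible, risky → low deductible:
  Under separation the insurer infers type exactly: high deductible → safe (pays 134), low deductible → risky (pays 92).
  Safe: high deductible gives 134 − 11 = 123; low deductible gives 92 − 3 = 89. No deviation. ✓
  Risky: low deductible gives 92 − 4 = 88; high deductible gives 134 − 34 = 100. Would deviate. ✗
Try safe → low deductible, risky → high deductible:
  Under separation the insurer infers type exactly: low deductible → safe (pays 134), high deductible → risky (pays 92).
  Safe: low deductible gives 134 − 3 = 131; high deductible gives 92 − 11 = 81. No deviation. ✓
  Risky: high deductible gives 92 − 34 = 58; low deductible gives 134 − 4 = 130. Would deviate. ✗
Neither assignment is incentive-compatible.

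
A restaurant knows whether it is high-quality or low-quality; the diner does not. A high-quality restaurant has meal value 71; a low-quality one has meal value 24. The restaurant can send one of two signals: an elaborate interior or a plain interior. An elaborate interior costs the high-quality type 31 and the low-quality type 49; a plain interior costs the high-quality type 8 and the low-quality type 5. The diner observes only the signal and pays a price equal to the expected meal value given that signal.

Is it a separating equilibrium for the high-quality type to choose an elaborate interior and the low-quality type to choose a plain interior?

Under separation the diner infers type exactly: elaborate interior → high-quality (pays 71), plain interior → low-quality (pays 24).
High-quality: elaborate interior gives 71 − 31 = 40; plain interior gives 24 − 8 = 16. No deviation. ✓
Low-quality: plain interior gives 24 − 5 = 19; elaborate interior gives 71 − 49 = 22. Would deviate. ✗

No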